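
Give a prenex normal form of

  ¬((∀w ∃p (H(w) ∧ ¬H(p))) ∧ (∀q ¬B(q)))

∃w ∀p ∃q (¬H(w) ∨ H(p) ∨ B(q))

Drive negations inward (¬∀x A ≡ ∃x ¬A, ¬∃x A ≡ ∀x ¬A, De Morgan for ∧/∨):
  (∃w ∀p (¬H(w) ∨ H(p))) ∨ (∃q B(q))
Finally move all quantifiers to the prefix:
  ∃w ∀p ∃q (¬H(w) ∨ H(p) ∨ B(q))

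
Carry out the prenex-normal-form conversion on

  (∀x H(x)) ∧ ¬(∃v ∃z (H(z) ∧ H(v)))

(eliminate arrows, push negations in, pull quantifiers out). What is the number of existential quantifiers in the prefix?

0

Push ¬ through the quantifiers and connectives to reach negation normal form:
  (∀x H(x)) ∧ (∀v ∀z (¬H(z) ∨ ¬H(v)))
All bound variables are already distinct, so no renaming is needed.
Pull the quantifiers to the front (each side's bound variable is not free in the other side):
  ∀x ∀v ∀z (H(x) ∧ (¬H(z) ∨ ¬H(v)))
The prefix is ∀x ∀v ∀z: 3 universal, 0 existential.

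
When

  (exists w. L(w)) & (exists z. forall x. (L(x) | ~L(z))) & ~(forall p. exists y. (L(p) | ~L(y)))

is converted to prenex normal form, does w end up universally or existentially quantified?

existential

Drive negations inward (¬∀x A ≡ ∃x ¬A, ¬∃x A ≡ ∀x ¬A, De Morgan for ∧/∨):
  (exists w. L(w)) & (exists z. forall x. (L(x) | ~L(z))) & (exists p. forall y. (~L(p) & L(y)))
All bound variables are already distinct, so no renaming is needed.
Pull the quantifiers to the front (each side's bound variable is not free in the other side):
  exists w. exists z. forall x. exists p. forall y. (L(w) & (L(x) | ~L(z)) & ~L(p) & L(y))
The quantifier exists w sits under an even number of negations, so it remains existential.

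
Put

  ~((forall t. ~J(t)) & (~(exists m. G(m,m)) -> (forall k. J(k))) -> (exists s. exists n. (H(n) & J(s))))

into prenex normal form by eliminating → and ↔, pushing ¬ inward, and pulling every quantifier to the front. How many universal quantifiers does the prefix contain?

Eliminate → and ↔ using ¬ and ∨.
  ~(~((forall t. ~J(t)) & (~~(exists m. G(m,m)) | (forall k. J(k)))) | (exists s. exists n. (H(n) & J(s))))
Move each ¬ inward, flipping quantifiers it crosses:
  (forall t. ~J(t)) & ((exists m. G(m,m)) | (forall k. J(k))) & (forall s. forall n. (~H(n) | ~J(s)))
Pull the quantifiers to the front (each side's bound variable is not free in the other side):
  forall t. exists m. forall k. forall s. forall n. (~J(t) & (G(m,m) | J(k)) & (~H(n) | ~J(s)))
The prefix is forall t exists m forall k forall s forall n: 4 universal, 1 existential.

4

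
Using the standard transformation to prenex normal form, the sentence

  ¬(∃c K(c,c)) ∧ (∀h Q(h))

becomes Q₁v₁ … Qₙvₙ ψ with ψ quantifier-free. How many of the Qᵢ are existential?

Move each ¬ inward, flipping quantifiers it crosses:
  (∀c ¬K(c,c)) ∧ (∀h Q(h))
All bound variables are already distinct, so no renaming is needed.
Extract every quantifier outward, since the variables are now distinct and don't occur free across branches:
  ∀c ∀h (¬K(c,c) ∧ Q(h))
The prefix is ∀c ∀h: 2 universal, 0 existential.

0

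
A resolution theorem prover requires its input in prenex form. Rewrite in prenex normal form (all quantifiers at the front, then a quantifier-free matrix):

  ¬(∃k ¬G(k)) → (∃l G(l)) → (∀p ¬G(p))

Eliminate → and ↔ using ¬ and ∨.
  ¬¬(∃k ¬G(k)) ∨ ¬(∃l G(l)) ∨ (∀p ¬G(p))
Push ¬ through the quantifiers and connectives to reach negation normal form:
  (∃k ¬G(k)) ∨ (∀l ¬G(l)) ∨ (∀p ¬G(p))
Pull the quantifiers to the front (each side's bound variable is not free in the other side):
  ∃k ∀l ∀p (¬G(k) ∨ ¬G(l) ∨ ¬G(p))

∃k ∀l ∀p (¬G(k) ∨ ¬G(l) ∨ ¬G(p))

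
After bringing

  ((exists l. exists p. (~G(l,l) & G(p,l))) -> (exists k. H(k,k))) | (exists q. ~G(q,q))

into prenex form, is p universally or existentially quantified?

Eliminate → and ↔ using ¬ and ∨.
  ~(exists l. exists p. (~G(l,l) & G(p,l))) | (exists k. H(k,k)) | (exists q. ~G(q,q))
Drive negations inward (¬∀x A ≡ ∃x ¬A, ¬∃x A ≡ ∀x ¬A, De Morgan for ∧/∨):
  (forall l. forall p. (G(l,l) | ~G(p,l))) | (exists k. H(k,k)) | (exists q. ~G(q,q))
All bound variables are already distinct, so no renaming is needed.
Pull the quantifiers to the front (each side's bound variable is not free in the other side):
  forall l. forall p. exists k. exists q. (G(l,l) | ~G(p,l) | H(k,k) | ~G(q,q))
The quantifier exists p sits under an odd number of negations (counting the antecedent side of each →), so it flips to forall p.

universal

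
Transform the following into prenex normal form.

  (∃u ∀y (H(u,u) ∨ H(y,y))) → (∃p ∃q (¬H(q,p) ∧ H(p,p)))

∀u ∃y ∃p ∃q (¬H(u,u) ∧ ¬H(y,y) ∨ ¬H(q,p) ∧ H(p,p))

First replace A → B with ¬A ∨ B.
  ¬(∃u ∀y (H(u,u) ∨ H(y,y))) ∨ (∃p ∃q (¬H(q,p) ∧ H(p,p)))
Move each ¬ inward, flipping quantifiers it crosses:
  (∀u ∃y (¬H(u,u) ∧ ¬H(y,y))) ∨ (∃p ∃q (¬H(q,p) ∧ H(p,p)))
All bound variables are already distinct, so no renaming is needed.
Finally move all quantifiers to the prefix:
  ∀u ∃y ∃p ∃q (¬H(u,u) ∧ ¬H(y,y) ∨ ¬H(q,p) ∧ H(p,p))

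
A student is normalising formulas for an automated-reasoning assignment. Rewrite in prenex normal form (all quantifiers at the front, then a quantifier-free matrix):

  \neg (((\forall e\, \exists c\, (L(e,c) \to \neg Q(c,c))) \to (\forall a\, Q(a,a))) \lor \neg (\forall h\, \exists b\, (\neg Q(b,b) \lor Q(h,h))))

First replace A → B with ¬A ∨ B.
  \neg (\neg (\forall e\, \exists c\, (\neg L(e,c) \lor \neg Q(c,c))) \lor (\forall a\, Q(a,a)) \lor \neg (\forall h\, \exists b\, (\neg Q(b,b) \lor Q(h,h))))
Drive negations inward (¬∀x A ≡ ∃x ¬A, ¬∃x A ≡ ∀x ¬A, De Morgan for ∧/∨):
  (\forall e\, \exists c\, (\neg L(e,c) \lor \neg Q(c,c))) \land (\exists a\, \neg Q(a,a)) \land (\forall h\, \exists b\, (\neg Q(b,b) \lor Q(h,h)))
All bound variables are already distinct, so no renaming is needed.
Extract every quantifier outward, since the variables are now distinct and don't occur free across branches:
  \forall e\, \exists c\, \exists a\, \forall h\, \exists b\, ((\neg L(e,c) \lor \neg Q(c,c)) \land \neg Q(a,a) \land (\neg Q(b,b) \lor Q(h,h)))

\forall e\, \exists c\, \exists a\, \forall h\, \exists b\, ((\neg L(e,c) \lor \neg Q(c,c)) \land \neg Q(a,a) \land (\neg Q(b,b) \lor Q(h,h)))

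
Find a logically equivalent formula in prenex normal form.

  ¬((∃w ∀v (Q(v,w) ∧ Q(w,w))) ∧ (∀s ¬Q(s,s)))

∀w ∃v ∃s (¬Q(v,w) ∨ ¬Q(w,w) ∨ Q(s,s))

Drive negations inward (¬∀x A ≡ ∃x ¬A, ¬∃x A ≡ ∀x ¬A, De Morgan for ∧/∨):
  (∀w ∃v (¬Q(v,w) ∨ ¬Q(w,w))) ∨ (∃s Q(s,s))
All bound variables are already distinct, so no renaming is needed.
Extract every quantifier outward, since the variables are now distinct and don't occur free across branches:
  ∀w ∃v ∃s (¬Q(v,w) ∨ ¬Q(w,w) ∨ Q(s,s))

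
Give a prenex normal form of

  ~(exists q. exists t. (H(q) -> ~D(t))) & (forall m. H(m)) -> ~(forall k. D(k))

Eliminate → and ↔ using ¬ and ∨.
  ~(~(exists q. exists t. (~H(q) | ~D(t))) & (forall m. H(m))) | ~(forall k. D(k))
Move each ¬ inward, flipping quantifiers it crosses:
  (exists q. exists t. (~H(q) | ~D(t))) | (exists m. ~H(m)) | (exists k. ~D(k))
Pull the quantifiers to the front (each side's bound variable is not free in the other side):
  exists q. exists t. exists m. exists k. (~H(q) | ~D(t) | ~H(m) | ~D(k))

exists q. exists t. exists m. exists k. (~H(q) | ~D(t) | ~H(m) | ~D(k))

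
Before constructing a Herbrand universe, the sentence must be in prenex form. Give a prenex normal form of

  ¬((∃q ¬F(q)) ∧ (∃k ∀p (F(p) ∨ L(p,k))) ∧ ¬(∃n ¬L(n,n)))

Drive negations inward (¬∀x A ≡ ∃x ¬A, ¬∃x A ≡ ∀x ¬A, De Morgan for ∧/∨):
  (∀q F(q)) ∨ (∀k ∃p (¬F(p) ∧ ¬L(p,k))) ∨ (∃n ¬L(n,n))
Pull the quantifiers to the front (each side's bound variable is not free in the other side):
  ∀q ∀k ∃p ∃n (F(q) ∨ ¬F(p) ∧ ¬L(p,k) ∨ ¬L(n,n))

∀q ∀k ∃p ∃n (F(q) ∨ ¬F(p) ∧ ¬L(p,k) ∨ ¬L(n,n))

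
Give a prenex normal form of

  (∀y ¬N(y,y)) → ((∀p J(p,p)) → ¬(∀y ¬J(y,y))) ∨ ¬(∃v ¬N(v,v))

Eliminate → and ↔ using ¬ and ∨.
  ¬(∀y ¬N(y,y)) ∨ ¬(∀p J(p,p)) ∨ ¬(∀y ¬J(y,y)) ∨ ¬(∃v ¬N(v,v))
Move each ¬ inward, flipping quantifiers it crosses:
  (∃y N(y,y)) ∨ (∃p ¬J(p,p)) ∨ (∃y J(y,y)) ∨ (∀v N(v,v))
Rename bound variables to avoid capture: y↦u.
  (∃y N(y,y)) ∨ (∃p ¬J(p,p)) ∨ (∃u J(u,u)) ∨ (∀v N(v,v))
Finally move all quantifiers to the prefix:
  ∃y ∃p ∃u ∀v (N(y,y) ∨ ¬J(p,p) ∨ J(u,u) ∨ N(v,v))

∃y ∃p ∃u ∀v (N(y,y) ∨ ¬J(p,p) ∨ J(u,u) ∨ N(v,v))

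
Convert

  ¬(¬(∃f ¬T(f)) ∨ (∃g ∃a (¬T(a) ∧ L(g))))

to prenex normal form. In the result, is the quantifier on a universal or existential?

Push ¬ through the quantifiers and connectives to reach negation normal form:
  (∃f ¬T(f)) ∧ (∀g ∀a (T(a) ∨ ¬L(g)))
All bound variables are already distinct, so no renaming is needed.
Extract every quantifier outward, since the variables are now distinct and don't occur free across branches:
  ∃f ∀g ∀a (¬T(f) ∧ (T(a) ∨ ¬L(g)))
The quantifier ∃a sits under an odd number of negations, so it flips to ∀a.

universal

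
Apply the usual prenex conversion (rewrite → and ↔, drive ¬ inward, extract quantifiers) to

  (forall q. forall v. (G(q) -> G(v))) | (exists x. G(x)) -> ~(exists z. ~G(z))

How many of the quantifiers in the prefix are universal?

2

Eliminate → and ↔ using ¬ and ∨.
  ~((forall q. forall v. (~G(q) | G(v))) | (exists x. G(x))) | ~(exists z. ~G(z))
Push ¬ through the quantifiers and connectives to reach negation normal form:
  (exists q. exists v. (G(q) & ~G(v))) & (forall x. ~G(x)) | (forall z. G(z))
Extract every quantifier outward, since the variables are now distinct and don't occur free across branches:
  exists q. exists v. forall x. forall z. (G(q) & ~G(v) & ~G(x) | G(z))
The prefix is exists q exists v forall x forall z: 2 universal, 2 existential.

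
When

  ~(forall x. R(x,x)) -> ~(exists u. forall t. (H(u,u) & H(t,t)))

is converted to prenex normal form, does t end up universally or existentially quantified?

First replace A → B with ¬A ∨ B.
  ~~(forall x. R(x,x)) | ~(exists u. forall t. (H(u,u) & H(t,t)))
Push ¬ through the quantifiers and connectives to reach negation normal form:
  (forall x. R(x,x)) | (forall u. exists t. (~H(u,u) | ~H(t,t)))
All bound variables are already distinct, so no renaming is needed.
Finally move all quantifiers to the prefix:
  forall x. forall u. exists t. (R(x,x) | ~H(u,u) | ~H(t,t))
The quantifier forall t sits under an odd number of negations (counting the antecedent side of each →), so it flips to exists t.

existential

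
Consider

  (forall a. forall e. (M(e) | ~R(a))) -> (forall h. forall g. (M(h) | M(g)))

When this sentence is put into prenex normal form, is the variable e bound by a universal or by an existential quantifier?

existential

Rewrite implications/biconditionals: A → B as ¬A ∨ B.
  ~(forall a. forall e. (M(e) | ~R(a))) | (forall h. forall g. (M(h) | M(g)))
Push ¬ through the quantifiers and connectives to reach negation normal form:
  (exists a. exists e. (~M(e) & R(a))) | (forall h. forall g. (M(h) | M(g)))
Pull the quantifiers to the front (each side's bound variable is not free in the other side):
  exists a. exists e. forall h. forall g. (~M(e) & R(a) | M(h) | M(g))
The quantifier forall e sits under an odd number of negations (counting the antecedent side of each →), so it flips to exists e.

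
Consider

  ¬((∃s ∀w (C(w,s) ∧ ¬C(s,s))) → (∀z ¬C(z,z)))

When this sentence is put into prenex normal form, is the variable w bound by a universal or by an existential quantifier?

Eliminate → and ↔ using ¬ and ∨.
  ¬(¬(∃s ∀w (C(w,s) ∧ ¬C(s,s))) ∨ (∀z ¬C(z,z)))
Push ¬ through the quantifiers and connectives to reach negation normal form:
  (∃s ∀w (C(w,s) ∧ ¬C(s,s))) ∧ (∃z C(z,z))
All bound variables are already distinct, so no renaming is needed.
Pull the quantifiers to the front (each side's bound variable is not free in the other side):
  ∃s ∀w ∃z (C(w,s) ∧ ¬C(s,s) ∧ C(z,z))
The quantifier ∀w sits under an even number of negations (counting the antecedent side of each →), so it remains universal.

universal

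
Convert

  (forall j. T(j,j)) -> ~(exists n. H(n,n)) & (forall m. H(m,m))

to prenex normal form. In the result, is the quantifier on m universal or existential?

universal

First replace A → B with ¬A ∨ B.
  ~(forall j. T(j,j)) | ~(exists n. H(n,n)) & (forall m. H(m,m))
Drive negations inward (¬∀x A ≡ ∃x ¬A, ¬∃x A ≡ ∀x ¬A, De Morgan for ∧/∨):
  (exists j. ~T(j,j)) | (forall n. ~H(n,n)) & (forall m. H(m,m))
All bound variables are already distinct, so no renaming is needed.
Finally move all quantifiers to the prefix:
  exists j. forall n. forall m. (~T(j,j) | ~H(n,n) & H(m,m))
The quantifier forall m sits under an even number of negations (counting the antecedent side of each →), so it remains universal.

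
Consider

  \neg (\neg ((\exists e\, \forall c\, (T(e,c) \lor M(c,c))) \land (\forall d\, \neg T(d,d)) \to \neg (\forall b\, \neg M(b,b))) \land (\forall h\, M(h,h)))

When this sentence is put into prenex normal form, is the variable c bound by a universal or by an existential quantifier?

Rewrite implications/biconditionals: A → B as ¬A ∨ B.
  \neg (\neg (\neg ((\exists e\, \forall c\, (T(e,c) \lor M(c,c))) \land (\forall d\, \neg T(d,d))) \lor \neg (\forall b\, \neg M(b,b))) \land (\forall h\, M(h,h)))
Move each ¬ inward, flipping quantifiers it crosses:
  (\forall e\, \exists c\, (\neg T(e,c) \land \neg M(c,c))) \lor (\exists d\, T(d,d)) \lor (\exists b\, M(b,b)) \lor (\exists h\, \neg M(h,h))
All bound variables are already distinct, so no renaming is needed.
Finally move all quantifiers to the prefix:
  \forall e\, \exists c\, \exists d\, \exists b\, \exists h\, (\neg T(e,c) \land \neg M(c,c) \lor T(d,d) \lor M(b,b) \lor \neg M(h,h))
The quantifier \forall c sits under an odd number of negations (counting the antecedent side of each →), so it flips to \exists c.

existential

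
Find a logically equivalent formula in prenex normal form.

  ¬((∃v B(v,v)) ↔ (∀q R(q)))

Eliminate → and ↔ using ¬ and ∨; A ↔ B as (¬A ∨ B) ∧ (¬B ∨ A).
  ¬((¬(∃v B(v,v)) ∨ (∀q R(q))) ∧ (¬(∀q R(q)) ∨ (∃v B(v,v))))
Move each ¬ inward, flipping quantifiers it crosses:
  (∃v B(v,v)) ∧ (∃q ¬R(q)) ∨ (∀q R(q)) ∧ (∀v ¬B(v,v))
Give each quantifier a distinct variable: q↦z1, v↦v1.
  (∃v B(v,v)) ∧ (∃q ¬R(q)) ∨ (∀z1 R(z1)) ∧ (∀v1 ¬B(v1,v1))
Pull the quantifiers to the front (each side's bound variable is not free in the other side):
  ∃v ∃q ∀z1 ∀v1 (B(v,v) ∧ ¬R(q) ∨ R(z1) ∧ ¬B(v1,v1))

∃v ∃q ∀z1 ∀v1 (B(v,v) ∧ ¬R(q) ∨ R(z1) ∧ ¬B(v1,v1))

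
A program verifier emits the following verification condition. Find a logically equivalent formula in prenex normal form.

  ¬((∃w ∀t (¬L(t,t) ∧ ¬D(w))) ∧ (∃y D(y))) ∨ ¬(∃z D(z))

Drive negations inward (¬∀x A ≡ ∃x ¬A, ¬∃x A ≡ ∀x ¬A, De Morgan for ∧/∨):
  (∀w ∃t (L(t,t) ∨ D(w))) ∨ (∀y ¬D(y)) ∨ (∀z ¬D(z))
Finally move all quantifiers to the prefix:
  ∀w ∃t ∀y ∀z (L(t,t) ∨ D(w) ∨ ¬D(y) ∨ ¬D(z))

∀w ∃t ∀y ∀z (L(t,t) ∨ D(w) ∨ ¬D(y) ∨ ¬D(z))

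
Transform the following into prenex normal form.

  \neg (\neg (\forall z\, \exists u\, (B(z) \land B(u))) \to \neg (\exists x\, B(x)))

\exists z\, \forall u\, \exists x\, ((\neg B(z) \lor \neg B(u)) \land B(x))

Eliminate → and ↔ using ¬ and ∨.
  \neg (\neg \neg (\forall z\, \exists u\, (B(z) \land B(u))) \lor \neg (\exists x\, B(x)))
Drive negations inward (¬∀x A ≡ ∃x ¬A, ¬∃x A ≡ ∀x ¬A, De Morgan for ∧/∨):
  (\exists z\, \forall u\, (\neg B(z) \lor \neg B(u))) \land (\exists x\, B(x))
Pull the quantifiers to the front (each side's bound variable is not free in the other side):
  \exists z\, \forall u\, \exists x\, ((\neg B(z) \lor \neg B(u)) \land B(x))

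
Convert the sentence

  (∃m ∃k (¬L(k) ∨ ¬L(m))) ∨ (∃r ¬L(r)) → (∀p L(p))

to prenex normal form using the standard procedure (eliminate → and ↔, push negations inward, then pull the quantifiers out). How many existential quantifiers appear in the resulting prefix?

0

Eliminate → and ↔ using ¬ and ∨.
  ¬((∃m ∃k (¬L(k) ∨ ¬L(m))) ∨ (∃r ¬L(r))) ∨ (∀p L(p))
Drive negations inward (¬∀x A ≡ ∃x ¬A, ¬∃x A ≡ ∀x ¬A, De Morgan for ∧/∨):
  (∀m ∀k (L(k) ∧ L(m))) ∧ (∀r L(r)) ∨ (∀p L(p))
Pull the quantifiers to the front (each side's bound variable is not free in the other side):
  ∀m ∀k ∀r ∀p (L(k) ∧ L(m) ∧ L(r) ∨ L(p))
The prefix is ∀m ∀k ∀r ∀p: 4 universal, 0 existential.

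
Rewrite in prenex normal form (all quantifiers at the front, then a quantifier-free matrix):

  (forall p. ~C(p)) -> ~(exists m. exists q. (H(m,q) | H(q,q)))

exists p. forall m. forall q. (C(p) | ~H(m,q) & ~H(q,q))

First replace A → B with ¬A ∨ B.
  ~(forall p. ~C(p)) | ~(exists m. exists q. (H(m,q) | H(q,q)))
Move each ¬ inward, flipping quantifiers it crosses:
  (exists p. C(p)) | (forall m. forall q. (~H(m,q) & ~H(q,q)))
All bound variables are already distinct, so no renaming is needed.
Pull the quantifiers to the front (each side's bound variable is not free in the other side):
  exists p. forall m. forall q. (C(p) | ~H(m,q) & ~H(q,q))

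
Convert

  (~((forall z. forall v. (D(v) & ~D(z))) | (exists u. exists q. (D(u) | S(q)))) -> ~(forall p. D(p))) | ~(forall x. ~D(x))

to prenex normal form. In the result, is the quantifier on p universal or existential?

Rewrite implications/biconditionals: A → B as ¬A ∨ B.
  ~~((forall z. forall v. (D(v) & ~D(z))) | (exists u. exists q. (D(u) | S(q)))) | ~(forall p. D(p)) | ~(forall x. ~D(x))
Push ¬ through the quantifiers and connectives to reach negation normal form:
  (forall z. forall v. (D(v) & ~D(z))) | (exists u. exists q. (D(u) | S(q))) | (exists p. ~D(p)) | (exists x. D(x))
Extract every quantifier outward, since the variables are now distinct and don't occur free across branches:
  forall z. forall v. exists u. exists q. exists p. exists x. (D(v) & ~D(z) | D(u) | S(q) | ~D(p) | D(x))
The quantifier forall p sits under an odd number of negations (counting the antecedent side of each →), so it flips to exists p.

existential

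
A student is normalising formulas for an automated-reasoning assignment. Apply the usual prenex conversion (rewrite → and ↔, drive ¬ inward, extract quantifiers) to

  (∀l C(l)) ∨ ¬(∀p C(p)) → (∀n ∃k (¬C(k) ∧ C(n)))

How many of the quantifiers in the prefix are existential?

2

First replace A → B with ¬A ∨ B.
  ¬((∀l C(l)) ∨ ¬(∀p C(p))) ∨ (∀n ∃k (¬C(k) ∧ C(n)))
Push ¬ through the quantifiers and connectives to reach negation normal form:
  (∃l ¬C(l)) ∧ (∀p C(p)) ∨ (∀n ∃k (¬C(k) ∧ C(n)))
All bound variables are already distinct, so no renaming is needed.
Finally move all quantifiers to the prefix:
  ∃l ∀p ∀n ∃k (¬C(l) ∧ C(p) ∨ ¬C(k) ∧ C(n))
The prefix is ∃l ∀p ∀n ∃k: 2 universal, 2 existential.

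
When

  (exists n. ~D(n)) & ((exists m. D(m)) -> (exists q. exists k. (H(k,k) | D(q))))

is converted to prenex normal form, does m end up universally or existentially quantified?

Rewrite implications/biconditionals: A → B as ¬A ∨ B.
  (exists n. ~D(n)) & (~(exists m. D(m)) | (exists q. exists k. (H(k,k) | D(q))))
Drive negations inward (¬∀x A ≡ ∃x ¬A, ¬∃x A ≡ ∀x ¬A, De Morgan for ∧/∨):
  (exists n. ~D(n)) & ((forall m. ~D(m)) | (exists q. exists k. (H(k,k) | D(q))))
Extract every quantifier outward, since the variables are now distinct and don't occur free across branches:
  exists n. forall m. exists q. exists k. (~D(n) & (~D(m) | H(k,k) | D(q)))
The quantifier exists m sits under an odd number of negations (counting the antecedent side of each →), so it flips to forall m.

universal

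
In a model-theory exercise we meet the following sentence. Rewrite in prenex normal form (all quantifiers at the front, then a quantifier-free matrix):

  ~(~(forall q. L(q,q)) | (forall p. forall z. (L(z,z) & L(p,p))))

forall q. exists p. exists z. (L(q,q) & (~L(z,z) | ~L(p,p)))

Drive negations inward (¬∀x A ≡ ∃x ¬A, ¬∃x A ≡ ∀x ¬A, De Morgan for ∧/∨):
  (forall q. L(q,q)) & (exists p. exists z. (~L(z,z) | ~L(p,p)))
Finally move all quantifiers to the prefix:
  forall q. exists p. exists z. (L(q,q) & (~L(z,z) | ~L(p,p)))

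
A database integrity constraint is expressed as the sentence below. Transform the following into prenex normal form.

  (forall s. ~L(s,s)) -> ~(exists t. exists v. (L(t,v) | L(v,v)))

exists s. forall t. forall v. (L(s,s) | ~L(t,v) & ~L(v,v))

Eliminate → and ↔ using ¬ and ∨.
  ~(forall s. ~L(s,s)) | ~(exists t. exists v. (L(t,v) | L(v,v)))
Move each ¬ inward, flipping quantifiers it crosses:
  (exists s. L(s,s)) | (forall t. forall v. (~L(t,v) & ~L(v,v)))
All bound variables are already distinct, so no renaming is needed.
Extract every quantifier outward, since the variables are now distinct and don't occur free across branches:
  exists s. forall t. forall v. (L(s,s) | ~L(t,v) & ~L(v,v))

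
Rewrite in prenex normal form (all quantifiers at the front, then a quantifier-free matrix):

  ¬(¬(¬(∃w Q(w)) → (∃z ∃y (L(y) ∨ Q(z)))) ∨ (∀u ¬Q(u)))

∃w ∃z ∃y ∃u ((Q(w) ∨ L(y) ∨ Q(z)) ∧ Q(u))

Eliminate → and ↔ using ¬ and ∨.
  ¬(¬(¬¬(∃w Q(w)) ∨ (∃z ∃y (L(y) ∨ Q(z)))) ∨ (∀u ¬Q(u)))
Drive negations inward (¬∀x A ≡ ∃x ¬A, ¬∃x A ≡ ∀x ¬A, De Morgan for ∧/∨):
  ((∃w Q(w)) ∨ (∃z ∃y (L(y) ∨ Q(z)))) ∧ (∃u Q(u))
All bound variables are already distinct, so no renaming is needed.
Finally move all quantifiers to the prefix:
  ∃w ∃z ∃y ∃u ((Q(w) ∨ L(y) ∨ Q(z)) ∧ Q(u))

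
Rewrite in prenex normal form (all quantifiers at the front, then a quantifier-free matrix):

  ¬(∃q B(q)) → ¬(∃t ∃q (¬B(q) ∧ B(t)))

Eliminate → and ↔ using ¬ and ∨.
  ¬¬(∃q B(q)) ∨ ¬(∃t ∃q (¬B(q) ∧ B(t)))
Move each ¬ inward, flipping quantifiers it crosses:
  (∃q B(q)) ∨ (∀t ∀q (B(q) ∨ ¬B(t)))
Standardize variables apart so no two quantifiers bind the same name: q↦z1.
  (∃q B(q)) ∨ (∀t ∀z1 (B(z1) ∨ ¬B(t)))
Extract every quantifier outward, since the variables are now distinct and don't occur free across branches:
  ∃q ∀t ∀z1 (B(q) ∨ B(z1) ∨ ¬B(t))

∃q ∀t ∀z1 (B(q) ∨ B(z1) ∨ ¬B(t))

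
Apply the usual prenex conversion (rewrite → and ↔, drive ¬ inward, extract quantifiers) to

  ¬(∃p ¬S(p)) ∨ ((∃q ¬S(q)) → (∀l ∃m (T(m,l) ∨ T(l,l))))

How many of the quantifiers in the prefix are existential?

1

First replace A → B with ¬A ∨ B.
  ¬(∃p ¬S(p)) ∨ ¬(∃q ¬S(q)) ∨ (∀l ∃m (T(m,l) ∨ T(l,l)))
Move each ¬ inward, flipping quantifiers it crosses:
  (∀p S(p)) ∨ (∀q S(q)) ∨ (∀l ∃m (T(m,l) ∨ T(l,l)))
All bound variables are already distinct, so no renaming is needed.
Extract every quantifier outward, since the variables are now distinct and don't occur free across branches:
  ∀p ∀q ∀l ∃m (S(p) ∨ S(q) ∨ T(m,l) ∨ T(l,l))
The prefix is ∀p ∀q ∀l ∃m: 3 universal, 1 existential.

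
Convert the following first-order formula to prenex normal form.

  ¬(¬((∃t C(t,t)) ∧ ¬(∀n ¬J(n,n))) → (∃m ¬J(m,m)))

Rewrite implications/biconditionals: A → B as ¬A ∨ B.
  ¬(¬¬((∃t C(t,t)) ∧ ¬(∀n ¬J(n,n))) ∨ (∃m ¬J(m,m)))
Push ¬ through the quantifiers and connectives to reach negation normal form:
  ((∀t ¬C(t,t)) ∨ (∀n ¬J(n,n))) ∧ (∀m J(m,m))
Extract every quantifier outward, since the variables are now distinct and don't occur free across branches:
  ∀t ∀n ∀m ((¬C(t,t) ∨ ¬J(n,n)) ∧ J(m,m))

∀t ∀n ∀m ((¬C(t,t) ∨ ¬J(n,n)) ∧ J(m,m))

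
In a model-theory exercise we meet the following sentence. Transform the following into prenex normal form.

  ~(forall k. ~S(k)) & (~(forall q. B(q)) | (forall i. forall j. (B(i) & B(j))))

exists k. exists q. forall i. forall j. (S(k) & (~B(q) | B(i) & B(j)))

Push ¬ through the quantifiers and connectives to reach negation normal form:
  (exists k. S(k)) & ((exists q. ~B(q)) | (forall i. forall j. (B(i) & B(j))))
All bound variables are already distinct, so no renaming is needed.
Finally move all quantifiers to the prefix:
  exists k. exists q. forall i. forall j. (S(k) & (~B(q) | B(i) & B(j)))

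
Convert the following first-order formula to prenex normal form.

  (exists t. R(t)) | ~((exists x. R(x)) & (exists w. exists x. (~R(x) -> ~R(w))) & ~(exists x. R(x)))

Eliminate → and ↔ using ¬ and ∨.
  (exists t. R(t)) | ~((exists x. R(x)) & (exists w. exists x. (~~R(x) | ~R(w))) & ~(exists x. R(x)))
Move each ¬ inward, flipping quantifiers it crosses:
  (exists t. R(t)) | (forall x. ~R(x)) | (forall w. forall x. (~R(x) & R(w))) | (exists x. R(x))
Rename bound variables to avoid capture: x↦s, x↦q.
  (exists t. R(t)) | (forall x. ~R(x)) | (forall w. forall s. (~R(s) & R(w))) | (exists q. R(q))
Finally move all quantifiers to the prefix:
  exists t. forall x. forall w. forall s. exists q. (R(t) | ~R(x) | ~R(s) & R(w) | R(q))

exists t. forall x. forall w. forall s. exists q. (R(t) | ~R(x) | ~R(s) & R(w) | R(q))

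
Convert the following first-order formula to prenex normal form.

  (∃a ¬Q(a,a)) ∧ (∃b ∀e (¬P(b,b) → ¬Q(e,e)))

∃a ∃b ∀e (¬Q(a,a) ∧ (P(b,b) ∨ ¬Q(e,e)))

First replace A → B with ¬A ∨ B.
  (∃a ¬Q(a,a)) ∧ (∃b ∀e (¬¬P(b,b) ∨ ¬Q(e,e)))
Move each ¬ inward, flipping quantifiers it crosses:
  (∃a ¬Q(a,a)) ∧ (∃b ∀e (P(b,b) ∨ ¬Q(e,e)))
Pull the quantifiers to the front (each side's bound variable is not free in the other side):
  ∃a ∃b ∀e (¬Q(a,a) ∧ (P(b,b) ∨ ¬Q(e,e)))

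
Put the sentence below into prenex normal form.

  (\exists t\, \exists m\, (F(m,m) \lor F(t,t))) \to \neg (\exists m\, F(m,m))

Rewrite implications/biconditionals: A → B as ¬A ∨ B.
  \neg (\exists t\, \exists m\, (F(m,m) \lor F(t,t))) \lor \neg (\exists m\, F(m,m))
Push ¬ through the quantifiers and connectives to reach negation normal form:
  (\forall t\, \forall m\, (\neg F(m,m) \land \neg F(t,t))) \lor (\forall m\, \neg F(m,m))
Standardize variables apart so no two quantifiers bind the same name: m↦a.
  (\forall t\, \forall m\, (\neg F(m,m) \land \neg F(t,t))) \lor (\forall a\, \neg F(a,a))
Extract every quantifier outward, since the variables are now distinct and don't occur free across branches:
  \forall t\, \forall m\, \forall a\, (\neg F(m,m) \land \neg F(t,t) \lor \neg F(a,a))

\forall t\, \forall m\, \forall a\, (\neg F(m,m) \land \neg F(t,t) \lor \neg F(a,a))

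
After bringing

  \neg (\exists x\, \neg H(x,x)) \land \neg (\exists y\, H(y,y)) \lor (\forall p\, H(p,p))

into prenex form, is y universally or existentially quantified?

Drive negations inward (¬∀x A ≡ ∃x ¬A, ¬∃x A ≡ ∀x ¬A, De Morgan for ∧/∨):
  (\forall x\, H(x,x)) \land (\forall y\, \neg H(y,y)) \lor (\forall p\, H(p,p))
All bound variables are already distinct, so no renaming is needed.
Extract every quantifier outward, since the variables are now distinct and don't occur free across branches:
  \forall x\, \forall y\, \forall p\, (H(x,x) \land \neg H(y,y) \lor H(p,p))
The quantifier \exists y sits under an odd number of negations, so it flips to \forall y.

universal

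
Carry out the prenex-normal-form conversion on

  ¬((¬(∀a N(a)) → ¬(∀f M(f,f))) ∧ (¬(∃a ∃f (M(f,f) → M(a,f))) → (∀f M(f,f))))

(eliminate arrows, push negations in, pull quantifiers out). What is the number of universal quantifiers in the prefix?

First replace A → B with ¬A ∨ B.
  ¬((¬¬(∀a N(a)) ∨ ¬(∀f M(f,f))) ∧ (¬¬(∃a ∃f (¬M(f,f) ∨ M(a,f))) ∨ (∀f M(f,f))))
Push ¬ through the quantifiers and connectives to reach negation normal form:
  (∃a ¬N(a)) ∧ (∀f M(f,f)) ∨ (∀a ∀f (M(f,f) ∧ ¬M(a,f))) ∧ (∃f ¬M(f,f))
Standardize variables apart so no two quantifiers bind the same name: a↦w1, f↦x, f↦q.
  (∃a ¬N(a)) ∧ (∀f M(f,f)) ∨ (∀w1 ∀x (M(x,x) ∧ ¬M(w1,x))) ∧ (∃q ¬M(q,q))
Finally move all quantifiers to the prefix:
  ∃a ∀f ∀w1 ∀x ∃q (¬N(a) ∧ M(f,f) ∨ M(x,x) ∧ ¬M(w1,x) ∧ ¬M(q,q))
The prefix is ∃a ∀f ∀w1 ∀x ∃q: 3 universal, 2 existential.

3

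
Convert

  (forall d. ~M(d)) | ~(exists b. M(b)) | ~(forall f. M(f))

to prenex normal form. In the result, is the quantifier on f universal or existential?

Drive negations inward (¬∀x A ≡ ∃x ¬A, ¬∃x A ≡ ∀x ¬A, De Morgan for ∧/∨):
  (forall d. ~M(d)) | (forall b. ~M(b)) | (exists f. ~M(f))
Finally move all quantifiers to the prefix:
  forall d. forall b. exists f. (~M(d) | ~M(b) | ~M(f))
The quantifier forall f sits under an odd number of negations, so it flips to exists f.

existential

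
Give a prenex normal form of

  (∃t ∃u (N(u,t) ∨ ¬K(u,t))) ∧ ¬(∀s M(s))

∃t ∃u ∃s ((N(u,t) ∨ ¬K(u,t)) ∧ ¬M(s))

Move each ¬ inward, flipping quantifiers it crosses:
  (∃t ∃u (N(u,t) ∨ ¬K(u,t))) ∧ (∃s ¬M(s))
Finally move all quantifiers to the prefix:
  ∃t ∃u ∃s ((N(u,t) ∨ ¬K(u,t)) ∧ ¬M(s))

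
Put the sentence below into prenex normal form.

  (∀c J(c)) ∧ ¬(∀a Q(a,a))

Push ¬ through the quantifiers and connectives to reach negation normal form:
  (∀c J(c)) ∧ (∃a ¬Q(a,a))
Finally move all quantifiers to the prefix:
  ∀c ∃a (J(c) ∧ ¬Q(a,a))

∀c ∃a (J(c) ∧ ¬Q(a,a))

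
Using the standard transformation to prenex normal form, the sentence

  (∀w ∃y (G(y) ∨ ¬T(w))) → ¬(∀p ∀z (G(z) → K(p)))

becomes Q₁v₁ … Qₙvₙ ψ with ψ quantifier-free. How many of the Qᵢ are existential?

Eliminate → and ↔ using ¬ and ∨.
  ¬(∀w ∃y (G(y) ∨ ¬T(w))) ∨ ¬(∀p ∀z (¬G(z) ∨ K(p)))
Move each ¬ inward, flipping quantifiers it crosses:
  (∃w ∀y (¬G(y) ∧ T(w))) ∨ (∃p ∃z (G(z) ∧ ¬K(p)))
Pull the quantifiers to the front (each side's bound variable is not free in the other side):
  ∃w ∀y ∃p ∃z (¬G(y) ∧ T(w) ∨ G(z) ∧ ¬K(p))
The prefix is ∃w ∀y ∃p ∃z: 1 universal, 3 existential.

3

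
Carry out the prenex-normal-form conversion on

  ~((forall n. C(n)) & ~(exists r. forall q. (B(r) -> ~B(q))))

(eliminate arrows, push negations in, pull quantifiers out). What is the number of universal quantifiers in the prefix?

1

Rewrite implications/biconditionals: A → B as ¬A ∨ B.
  ~((forall n. C(n)) & ~(exists r. forall q. (~B(r) | ~B(q))))
Push ¬ through the quantifiers and connectives to reach negation normal form:
  (exists n. ~C(n)) | (exists r. forall q. (~B(r) | ~B(q)))
Pull the quantifiers to the front (each side's bound variable is not free in the other side):
  exists n. exists r. forall q. (~C(n) | ~B(r) | ~B(q))
The prefix is exists n exists r forall q: 1 universal, 2 existential.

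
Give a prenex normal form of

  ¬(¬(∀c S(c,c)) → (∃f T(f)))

∃c ∀f (¬S(c,c) ∧ ¬T(f))

Rewrite implications/biconditionals: A → B as ¬A ∨ B.
  ¬(¬¬(∀c S(c,c)) ∨ (∃f T(f)))
Move each ¬ inward, flipping quantifiers it crosses:
  (∃c ¬S(c,c)) ∧ (∀f ¬T(f))
Pull the quantifiers to the front (each side's bound variable is not free in the other side):
  ∃c ∀f (¬S(c,c) ∧ ¬T(f))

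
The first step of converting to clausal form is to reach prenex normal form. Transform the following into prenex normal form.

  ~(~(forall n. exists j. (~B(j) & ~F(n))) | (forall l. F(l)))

forall n. exists j. exists l. (~B(j) & ~F(n) & ~F(l))

Move each ¬ inward, flipping quantifiers it crosses:
  (forall n. exists j. (~B(j) & ~F(n))) & (exists l. ~F(l))
All bound variables are already distinct, so no renaming is needed.
Pull the quantifiers to the front (each side's bound variable is not free in the other side):
  forall n. exists j. exists l. (~B(j) & ~F(n) & ~F(l))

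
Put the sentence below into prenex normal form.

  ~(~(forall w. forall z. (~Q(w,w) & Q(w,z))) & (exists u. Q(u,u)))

forall w. forall z. forall u. (~Q(w,w) & Q(w,z) | ~Q(u,u))

Push ¬ through the quantifiers and connectives to reach negation normal form:
  (forall w. forall z. (~Q(w,w) & Q(w,z))) | (forall u. ~Q(u,u))
Extract every quantifier outward, since the variables are now distinct and don't occur free across branches:
  forall w. forall z. forall u. (~Q(w,w) & Q(w,z) | ~Q(u,u))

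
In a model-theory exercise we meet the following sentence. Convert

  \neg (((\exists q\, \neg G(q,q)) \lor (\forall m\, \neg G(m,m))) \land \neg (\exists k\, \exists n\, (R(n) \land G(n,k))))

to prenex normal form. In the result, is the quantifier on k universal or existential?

existential

Move each ¬ inward, flipping quantifiers it crosses:
  (\forall q\, G(q,q)) \land (\exists m\, G(m,m)) \lor (\exists k\, \exists n\, (R(n) \land G(n,k)))
All bound variables are already distinct, so no renaming is needed.
Extract every quantifier outward, since the variables are now distinct and don't occur free across branches:
  \forall q\, \exists m\, \exists k\, \exists n\, (G(q,q) \land G(m,m) \lor R(n) \land G(n,k))
The quantifier \exists k sits under an even number of negations, so it remains existential.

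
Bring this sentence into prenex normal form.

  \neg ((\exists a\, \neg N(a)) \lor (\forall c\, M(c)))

Push ¬ through the quantifiers and connectives to reach negation normal form:
  (\forall a\, N(a)) \land (\exists c\, \neg M(c))
All bound variables are already distinct, so no renaming is needed.
Finally move all quantifiers to the prefix:
  \forall a\, \exists c\, (N(a) \land \neg M(c))

\forall a\, \exists c\, (N(a) \land \neg M(c))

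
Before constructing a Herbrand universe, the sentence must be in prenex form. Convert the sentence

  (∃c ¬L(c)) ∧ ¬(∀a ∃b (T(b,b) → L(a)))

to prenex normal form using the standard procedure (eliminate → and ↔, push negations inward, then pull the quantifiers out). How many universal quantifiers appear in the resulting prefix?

Rewrite implications/biconditionals: A → B as ¬A ∨ B.
  (∃c ¬L(c)) ∧ ¬(∀a ∃b (¬T(b,b) ∨ L(a)))
Drive negations inward (¬∀x A ≡ ∃x ¬A, ¬∃x A ≡ ∀x ¬A, De Morgan for ∧/∨):
  (∃c ¬L(c)) ∧ (∃a ∀b (T(b,b) ∧ ¬L(a)))
Pull the quantifiers to the front (each side's bound variable is not free in the other side):
  ∃c ∃a ∀b (¬L(c) ∧ T(b,b) ∧ ¬L(a))
The prefix is ∃c ∃a ∀b: 1 universal, 2 existential.

1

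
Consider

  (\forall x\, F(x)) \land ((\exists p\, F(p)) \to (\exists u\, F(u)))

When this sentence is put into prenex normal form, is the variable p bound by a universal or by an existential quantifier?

Rewrite implications/biconditionals: A → B as ¬A ∨ B.
  (\forall x\, F(x)) \land (\neg (\exists p\, F(p)) \lor (\exists u\, F(u)))
Move each ¬ inward, flipping quantifiers it crosses:
  (\forall x\, F(x)) \land ((\forall p\, \neg F(p)) \lor (\exists u\, F(u)))
Extract every quantifier outward, since the variables are now distinct and don't occur free across branches:
  \forall x\, \forall p\, \exists u\, (F(x) \land (\neg F(p) \lor F(u)))
The quantifier \exists p sits under an odd number of negations (counting the antecedent side of each →), so it flips to \forall p.

universal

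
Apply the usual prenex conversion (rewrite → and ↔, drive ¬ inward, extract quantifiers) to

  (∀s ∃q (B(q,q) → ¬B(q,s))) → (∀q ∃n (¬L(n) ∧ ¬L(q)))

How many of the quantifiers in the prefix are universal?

2

First replace A → B with ¬A ∨ B.
  ¬(∀s ∃q (¬B(q,q) ∨ ¬B(q,s))) ∨ (∀q ∃n (¬L(n) ∧ ¬L(q)))
Push ¬ through the quantifiers and connectives to reach negation normal form:
  (∃s ∀q (B(q,q) ∧ B(q,s))) ∨ (∀q ∃n (¬L(n) ∧ ¬L(q)))
Standardize variables apart so no two quantifiers bind the same name: q↦p.
  (∃s ∀q (B(q,q) ∧ B(q,s))) ∨ (∀p ∃n (¬L(n) ∧ ¬L(p)))
Pull the quantifiers to the front (each side's bound variable is not free in the other side):
  ∃s ∀q ∀p ∃n (B(q,q) ∧ B(q,s) ∨ ¬L(n) ∧ ¬L(p))
The prefix is ∃s ∀q ∀p ∃n: 2 universal, 2 existential.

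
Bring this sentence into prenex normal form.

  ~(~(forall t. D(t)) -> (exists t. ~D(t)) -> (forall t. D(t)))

Eliminate → and ↔ using ¬ and ∨.
  ~(~~(forall t. D(t)) | ~(exists t. ~D(t)) | (forall t. D(t)))
Drive negations inward (¬∀x A ≡ ∃x ¬A, ¬∃x A ≡ ∀x ¬A, De Morgan for ∧/∨):
  (exists t. ~D(t)) & (exists t. ~D(t)) & (exists t. ~D(t))
Give each quantifier a distinct variable: t↦y1, t↦w1.
  (exists t. ~D(t)) & (exists y1. ~D(y1)) & (exists w1. ~D(w1))
Pull the quantifiers to the front (each side's bound variable is not free in the other side):
  exists t. exists y1. exists w1. (~D(t) & ~D(y1) & ~D(w1))

exists t. exists y1. exists w1. (~D(t) & ~D(y1) & ~D(w1))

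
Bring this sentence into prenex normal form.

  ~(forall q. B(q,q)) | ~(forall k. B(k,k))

exists q. exists k. (~B(q,q) | ~B(k,k))

Move each ¬ inward, flipping quantifiers it crosses:
  (exists q. ~B(q,q)) | (exists k. ~B(k,k))
Finally move all quantifiers to the prefix:
  exists q. exists k. (~B(q,q) | ~B(k,k))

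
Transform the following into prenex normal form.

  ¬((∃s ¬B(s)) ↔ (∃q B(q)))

First replace A → B with ¬A ∨ B; A ↔ B as (¬A ∨ B) ∧ (¬B ∨ A).
  ¬((¬(∃s ¬B(s)) ∨ (∃q B(q))) ∧ (¬(∃q B(q)) ∨ (∃s ¬B(s))))
Push ¬ through the quantifiers and connectives to reach negation normal form:
  (∃s ¬B(s)) ∧ (∀q ¬B(q)) ∨ (∃q B(q)) ∧ (∀s B(s))
Give each quantifier a distinct variable: q↦p, s↦y1.
  (∃s ¬B(s)) ∧ (∀q ¬B(q)) ∨ (∃p B(p)) ∧ (∀y1 B(y1))
Pull the quantifiers to the front (each side's bound variable is not free in the other side):
  ∃s ∀q ∃p ∀y1 (¬B(s) ∧ ¬B(q) ∨ B(p) ∧ B(y1))

∃s ∀q ∃p ∀y1 (¬B(s) ∧ ¬B(q) ∨ B(p) ∧ B(y1))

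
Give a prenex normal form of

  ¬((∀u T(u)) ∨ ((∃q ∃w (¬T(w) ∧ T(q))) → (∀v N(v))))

∃u ∃q ∃w ∃v (¬T(u) ∧ ¬T(w) ∧ T(q) ∧ ¬N(v))

First replace A → B with ¬A ∨ B.
  ¬((∀u T(u)) ∨ ¬(∃q ∃w (¬T(w) ∧ T(q))) ∨ (∀v N(v)))
Drive negations inward (¬∀x A ≡ ∃x ¬A, ¬∃x A ≡ ∀x ¬A, De Morgan for ∧/∨):
  (∃u ¬T(u)) ∧ (∃q ∃w (¬T(w) ∧ T(q))) ∧ (∃v ¬N(v))
Pull the quantifiers to the front (each side's bound variable is not free in the other side):
  ∃u ∃q ∃w ∃v (¬T(u) ∧ ¬T(w) ∧ T(q) ∧ ¬N(v))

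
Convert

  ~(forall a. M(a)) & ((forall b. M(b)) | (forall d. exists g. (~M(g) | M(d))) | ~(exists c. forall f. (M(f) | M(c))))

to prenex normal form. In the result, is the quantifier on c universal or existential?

universal

Drive negations inward (¬∀x A ≡ ∃x ¬A, ¬∃x A ≡ ∀x ¬A, De Morgan for ∧/∨):
  (exists a. ~M(a)) & ((forall b. M(b)) | (forall d. exists g. (~M(g) | M(d))) | (forall c. exists f. (~M(f) & ~M(c))))
All bound variables are already distinct, so no renaming is needed.
Finally move all quantifiers to the prefix:
  exists a. forall b. forall d. exists g. forall c. exists f. (~M(a) & (M(b) | ~M(g) | M(d) | ~M(f) & ~M(c)))
The quantifier exists c sits under an odd number of negations, so it flips to forall c.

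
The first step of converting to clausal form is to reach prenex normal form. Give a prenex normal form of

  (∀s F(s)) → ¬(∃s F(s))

First replace A → B with ¬A ∨ B.
  ¬(∀s F(s)) ∨ ¬(∃s F(s))
Move each ¬ inward, flipping quantifiers it crosses:
  (∃s ¬F(s)) ∨ (∀s ¬F(s))
Give each quantifier a distinct variable: s↦w1.
  (∃s ¬F(s)) ∨ (∀w1 ¬F(w1))
Pull the quantifiers to the front (each side's bound variable is not free in the other side):
  ∃s ∀w1 (¬F(s) ∨ ¬F(w1))

∃s ∀w1 (¬F(s) ∨ ¬F(w1))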